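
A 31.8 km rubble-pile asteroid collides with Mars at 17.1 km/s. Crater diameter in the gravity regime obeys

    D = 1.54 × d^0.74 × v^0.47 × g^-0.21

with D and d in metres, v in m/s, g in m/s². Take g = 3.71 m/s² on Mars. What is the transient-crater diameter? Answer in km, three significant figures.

D ≈ 245 km

In SI units: d = 31800 m, v = 17100 m/s.
d^0.74 = 31800^0.74 = 2147
v^0.47 = 17100^0.47 = 97.61
g^-0.21 = 3.71^-0.21 = 0.7593
D = 1.54 × 2147 × 97.61 × 0.7593 = 2.451 × 10^5 m
   = 245.1 km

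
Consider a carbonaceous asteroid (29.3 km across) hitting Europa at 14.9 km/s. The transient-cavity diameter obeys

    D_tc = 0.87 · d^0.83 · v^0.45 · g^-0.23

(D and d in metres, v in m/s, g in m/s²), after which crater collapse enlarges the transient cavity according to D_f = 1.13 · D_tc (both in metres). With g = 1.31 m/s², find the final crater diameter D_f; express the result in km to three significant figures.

D_f ≈ 356 km

In SI: d = 29300 m, v = 14900 m/s.
d^0.83 = 29300^0.83 = 5099
v^0.45 = 14900^0.45 = 75.50
g^-0.23 = 1.31^-0.23 = 0.9398
D_tc = 0.87 × 5099 × 75.50 × 0.9398 = 3.148 × 10^5 m
D_f = 1.13 × 3.148 × 10^5 = 3.557 × 10^5 m
     = 355.7 km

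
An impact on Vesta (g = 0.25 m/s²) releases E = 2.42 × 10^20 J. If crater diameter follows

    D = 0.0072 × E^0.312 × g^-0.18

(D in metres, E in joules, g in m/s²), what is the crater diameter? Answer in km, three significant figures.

D ≈ 21.2 km

E^0.312 = (2.42 × 10^20)^0.312 = 2.290 × 10^6
g^-0.18 = 0.25^-0.18 = 1.283
D = 0.0072 × 2.290 × 10^6 × 1.283 = 21154 m
   = 21.15 km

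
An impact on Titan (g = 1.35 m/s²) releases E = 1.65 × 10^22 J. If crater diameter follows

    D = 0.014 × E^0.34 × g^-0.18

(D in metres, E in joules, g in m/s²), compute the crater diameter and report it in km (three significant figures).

E^0.34 = (1.65 × 10^22)^0.34 = 3.581 × 10^7
g^-0.18 = 1.35^-0.18 = 0.9474
D = 0.014 × 3.581 × 10^7 × 0.9474 = 4.750 × 10^5 m
   = 475.0 km

D ≈ 475 km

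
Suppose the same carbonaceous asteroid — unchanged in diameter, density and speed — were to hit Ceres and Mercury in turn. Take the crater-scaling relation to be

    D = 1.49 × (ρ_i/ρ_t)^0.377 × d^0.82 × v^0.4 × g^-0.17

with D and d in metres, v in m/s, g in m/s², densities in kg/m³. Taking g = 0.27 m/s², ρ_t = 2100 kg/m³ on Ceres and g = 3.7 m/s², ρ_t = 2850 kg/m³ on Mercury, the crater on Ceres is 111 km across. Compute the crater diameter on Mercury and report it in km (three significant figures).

The impactor-only factors (d, v, ρ_i) cancel in the ratio, leaving D_Mercury/D_Ceres = (g_Mercury/g_Ceres)^-0.17 · (ρ_t,Ceres/ρ_t,Mercury)^0.377.
(3.7/0.27)^-0.17 = 13.70^-0.17 = 0.6409
(2100/2850)^0.377 = 0.7368^0.377 = 0.8912
Ratio = 0.6409 × 0.8912 = 0.5712
D_Mercury = 0.5712 × 111 km = 63.4 km

D ≈ 63.4 km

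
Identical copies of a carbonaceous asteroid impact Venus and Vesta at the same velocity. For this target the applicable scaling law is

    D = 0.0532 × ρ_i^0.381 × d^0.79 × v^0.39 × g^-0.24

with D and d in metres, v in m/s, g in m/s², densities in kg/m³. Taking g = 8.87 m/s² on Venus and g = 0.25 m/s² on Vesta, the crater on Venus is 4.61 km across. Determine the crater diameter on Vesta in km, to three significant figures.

All impactor-dependent factors cancel in the ratio, leaving D_Vesta/D_Venus = (g_Vesta/g_Venus)^-0.24.
(0.25/8.87)^-0.24 = 0.02818^-0.24 = 2.355
D_Vesta = 2.355 × 4.61 km = 10.9 km

D ≈ 10.9 km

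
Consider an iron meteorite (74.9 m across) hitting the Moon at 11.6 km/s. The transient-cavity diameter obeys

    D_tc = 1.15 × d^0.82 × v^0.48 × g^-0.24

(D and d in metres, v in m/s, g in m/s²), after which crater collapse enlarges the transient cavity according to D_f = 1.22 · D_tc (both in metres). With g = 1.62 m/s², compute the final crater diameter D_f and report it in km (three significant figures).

D_f ≈ 3.84 km

v = 11600 m/s.
d^0.82 = 74.9^0.82 = 34.44
v^0.48 = 11600^0.48 = 89.32
g^-0.24 = 1.62^-0.24 = 0.8907
D_tc = 1.15 × 34.44 × 89.32 × 0.8907 = 3151 m
D_f = 1.22 × 3151 = 3844 m
     = 3.844 km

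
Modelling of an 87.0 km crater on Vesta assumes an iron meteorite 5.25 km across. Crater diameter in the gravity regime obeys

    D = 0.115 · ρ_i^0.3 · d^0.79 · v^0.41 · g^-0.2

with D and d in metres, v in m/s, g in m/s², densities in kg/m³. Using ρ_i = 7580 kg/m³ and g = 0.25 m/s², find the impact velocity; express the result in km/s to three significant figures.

Rearranging for v: v = [D / (0.115 · 7580^0.3 · 5250^0.79 · 0.25^-0.2)]^(1/0.41).
D = 87000 m.
7580^0.3 = 14.58
5250^0.79 = 868.8
0.25^-0.2 = 1.320
Denominator = 0.115 × 14.58 × 868.8 × 1.320 = 1923
D / 1923 = 87000 / 1923 = 45.24
v = 45.24^(1/0.41) = 45.24^2.439 = 10910 m/s

v ≈ 10.9 km/s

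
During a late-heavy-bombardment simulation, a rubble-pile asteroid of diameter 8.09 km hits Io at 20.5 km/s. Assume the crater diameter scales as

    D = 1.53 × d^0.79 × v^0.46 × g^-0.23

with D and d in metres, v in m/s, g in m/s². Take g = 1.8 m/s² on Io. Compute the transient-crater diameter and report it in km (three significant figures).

In SI units: d = 8090 m, v = 20500 m/s.
d^0.79 = 8090^0.79 = 1223
v^0.46 = 20500^0.46 = 96.25
g^-0.23 = 1.8^-0.23 = 0.8735
D = 1.53 × 1223 × 96.25 × 0.8735 = 1.573 × 10^5 m
   = 157.3 km

D ≈ 157 km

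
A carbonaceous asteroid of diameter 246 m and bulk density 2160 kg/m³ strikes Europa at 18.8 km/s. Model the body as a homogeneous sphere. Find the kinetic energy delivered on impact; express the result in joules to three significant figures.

v = 18800 m/s.
Mass m = (π/6) ρ d³ = (π/6) × 2160 × (246)³ = 1.684 × 10^10 kg
E = ½ m v² = 0.5 × 1.684 × 10^10 × (18800)² = 2.976 × 10^18 J

E ≈ 2.98 × 10^18 J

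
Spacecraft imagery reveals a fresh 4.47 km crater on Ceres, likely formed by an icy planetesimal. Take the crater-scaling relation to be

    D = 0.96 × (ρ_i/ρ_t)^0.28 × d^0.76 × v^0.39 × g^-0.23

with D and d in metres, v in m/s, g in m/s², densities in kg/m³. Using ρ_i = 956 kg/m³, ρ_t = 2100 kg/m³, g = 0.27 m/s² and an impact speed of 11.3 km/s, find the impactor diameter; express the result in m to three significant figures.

Rearranging for d: d = [D / (0.96 · (956/2100)^0.28 · 11300^0.39 · 0.27^-0.23)]^(1/0.76).
D = 4470 m.
(956/2100)^0.28 = 0.8022
11300^0.39 = 38.08
0.27^-0.23 = 1.351
Denominator = 0.96 × 0.8022 × 38.08 × 1.351 = 39.62
D / 39.62 = 4470 / 39.62 = 112.8
d = 112.8^(1/0.76) = 112.8^1.3158 = 501.7 m

d ≈ 502 m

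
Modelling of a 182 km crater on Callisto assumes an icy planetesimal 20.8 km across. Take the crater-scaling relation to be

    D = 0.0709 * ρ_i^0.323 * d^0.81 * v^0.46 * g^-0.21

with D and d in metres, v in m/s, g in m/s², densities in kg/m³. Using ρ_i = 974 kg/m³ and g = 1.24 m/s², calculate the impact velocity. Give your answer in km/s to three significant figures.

Rearranging for v: v = [D / (0.0709 · 974^0.323 · 20800^0.81 · 1.24^-0.21)]^(1/0.46).
D = 182000 m.
974^0.323 = 9.232
20800^0.81 = 3145
1.24^-0.21 = 0.9558
Denominator = 0.0709 × 9.232 × 3145 × 0.9558 = 1968
D / 1968 = 182000 / 1968 = 92.48
v = 92.48^(1/0.46) = 92.48^2.1739 = 18793 m/s

v ≈ 18.8 km/s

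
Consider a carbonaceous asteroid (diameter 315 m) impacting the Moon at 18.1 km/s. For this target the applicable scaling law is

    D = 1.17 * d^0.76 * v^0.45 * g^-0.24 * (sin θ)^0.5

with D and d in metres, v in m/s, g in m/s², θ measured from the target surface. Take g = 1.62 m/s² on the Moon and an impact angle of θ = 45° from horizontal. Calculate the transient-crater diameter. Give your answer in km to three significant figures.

In SI units: v = 18100 m/s.
d^0.76 = 315^0.76 = 79.20
v^0.45 = 18100^0.45 = 82.41
g^-0.24 = 1.62^-0.24 = 0.8907
(sin 45°)^0.5 = 0.7071^0.5 = 0.8409
D = 1.17 × 79.20 × 82.41 × 0.8907 × 0.8409 = 5720 m
   = 5.720 km

D ≈ 5.72 km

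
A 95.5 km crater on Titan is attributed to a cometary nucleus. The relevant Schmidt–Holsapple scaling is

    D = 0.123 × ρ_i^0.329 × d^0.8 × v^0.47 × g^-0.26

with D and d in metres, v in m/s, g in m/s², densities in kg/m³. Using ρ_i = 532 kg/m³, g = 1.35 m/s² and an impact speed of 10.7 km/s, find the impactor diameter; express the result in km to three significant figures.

Rearranging for d: d = [D / (0.123 · 532^0.329 · 10700^0.47 · 1.35^-0.26)]^(1/0.8).
D = 95500 m.
532^0.329 = 7.885
10700^0.47 = 78.31
1.35^-0.26 = 0.9249
Denominator = 0.123 × 7.885 × 78.31 × 0.9249 = 70.25
D / 70.25 = 95500 / 70.25 = 1359
d = 1359^(1/0.8) = 1359^1.25 = 8251 m

d ≈ 8.25 km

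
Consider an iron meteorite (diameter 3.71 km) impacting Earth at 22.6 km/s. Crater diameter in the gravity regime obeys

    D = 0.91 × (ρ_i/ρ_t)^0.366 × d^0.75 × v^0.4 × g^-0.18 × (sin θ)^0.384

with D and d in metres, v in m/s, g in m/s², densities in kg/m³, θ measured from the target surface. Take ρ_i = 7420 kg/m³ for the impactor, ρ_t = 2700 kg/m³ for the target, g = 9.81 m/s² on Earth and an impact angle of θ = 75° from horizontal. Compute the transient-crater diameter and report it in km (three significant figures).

In SI units: d = 3710 m, v = 22600 m/s.
(ρ_i/ρ_t)^0.366 = (7420/2700)^0.366 = 1.448
d^0.75 = 3710^0.75 = 475.4
v^0.4 = 22600^0.4 = 55.16
g^-0.18 = 9.81^-0.18 = 0.6630
(sin 75°)^0.384 = 0.9659^0.384 = 0.9868
D = 0.91 × 1.448 × 475.4 × 55.16 × 0.6630 × 0.9868 = 22607 m
   = 22.61 km

D ≈ 22.6 km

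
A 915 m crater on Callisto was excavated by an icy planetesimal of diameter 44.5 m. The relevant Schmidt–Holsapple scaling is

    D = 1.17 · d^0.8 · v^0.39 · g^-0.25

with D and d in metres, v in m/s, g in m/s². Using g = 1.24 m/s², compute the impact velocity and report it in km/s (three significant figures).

Rearranging for v: v = [D / (1.17 · 44.5^0.8 · 1.24^-0.25)]^(1/0.39).
44.5^0.8 = 20.83
1.24^-0.25 = 0.9476
Denominator = 1.17 × 20.83 × 0.9476 = 23.09
D / 23.09 = 915 / 23.09 = 39.63
v = 39.63^(1/0.39) = 39.63^2.5641 = 12517 m/s

v ≈ 12.5 km/s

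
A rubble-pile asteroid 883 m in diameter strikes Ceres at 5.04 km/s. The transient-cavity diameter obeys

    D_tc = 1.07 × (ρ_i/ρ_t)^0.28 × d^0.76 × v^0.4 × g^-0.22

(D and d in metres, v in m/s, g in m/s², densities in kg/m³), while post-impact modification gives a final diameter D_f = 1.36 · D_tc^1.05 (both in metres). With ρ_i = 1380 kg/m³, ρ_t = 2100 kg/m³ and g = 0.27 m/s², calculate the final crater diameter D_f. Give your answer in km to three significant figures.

D_f ≈ 14.1 km

v = 5040 m/s.
(ρ_i/ρ_t)^0.28 = (1380/2100)^0.28 = 0.8891
d^0.76 = 883^0.76 = 173.4
v^0.4 = 5040^0.4 = 30.27
g^-0.22 = 0.27^-0.22 = 1.334
D_tc = 1.07 × 0.8891 × 173.4 × 30.27 × 1.334 = 6661 m
D_f = 1.36 × (6661)^1.05 = 14069 m
     = 14.07 km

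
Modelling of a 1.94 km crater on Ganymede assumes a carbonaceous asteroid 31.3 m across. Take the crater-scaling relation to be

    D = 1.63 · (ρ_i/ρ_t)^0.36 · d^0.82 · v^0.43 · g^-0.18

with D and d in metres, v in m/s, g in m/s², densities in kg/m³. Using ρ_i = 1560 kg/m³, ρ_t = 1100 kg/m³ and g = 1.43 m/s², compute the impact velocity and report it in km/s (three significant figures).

Rearranging for v: v = [D / (1.63 · (1560/1100)^0.36 · 31.3^0.82 · 1.43^-0.18)]^(1/0.43).
D = 1940 m.
(1560/1100)^0.36 = 1.134
31.3^0.82 = 16.84
1.43^-0.18 = 0.9376
Denominator = 1.63 × 1.134 × 16.84 × 0.9376 = 29.19
D / 29.19 = 1940 / 29.19 = 66.46
v = 66.46^(1/0.43) = 66.46^2.3256 = 17320 m/s

v ≈ 17.3 km/s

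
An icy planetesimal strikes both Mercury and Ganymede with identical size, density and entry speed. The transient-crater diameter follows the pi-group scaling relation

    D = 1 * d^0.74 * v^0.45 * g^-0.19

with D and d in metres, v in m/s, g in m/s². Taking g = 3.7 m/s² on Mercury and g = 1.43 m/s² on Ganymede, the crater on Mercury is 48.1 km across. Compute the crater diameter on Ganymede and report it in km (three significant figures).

All impactor-dependent factors cancel in the ratio, leaving D_Ganymede/D_Mercury = (g_Ganymede/g_Mercury)^-0.19.
(1.43/3.7)^-0.19 = 0.3865^-0.19 = 1.198
D_Ganymede = 1.198 × 48.1 km = 57.6 km

D ≈ 57.6 km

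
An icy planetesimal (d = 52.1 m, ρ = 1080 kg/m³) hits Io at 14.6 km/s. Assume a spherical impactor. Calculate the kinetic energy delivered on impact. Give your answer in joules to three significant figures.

v = 14600 m/s.
Mass m = (π/6) ρ d³ = (π/6) × 1080 × (52.1)³ = 7.997 × 10^7 kg
E = ½ m v² = 0.5 × 7.997 × 10^7 × (14600)² = 8.523 × 10^15 J

E ≈ 8.52 × 10^15 J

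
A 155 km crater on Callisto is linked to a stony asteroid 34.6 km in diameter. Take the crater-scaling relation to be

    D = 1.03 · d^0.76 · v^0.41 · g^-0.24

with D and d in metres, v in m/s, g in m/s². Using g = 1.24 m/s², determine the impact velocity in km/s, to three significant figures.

Rearranging for v: v = [D / (1.03 · 34600^0.76 · 1.24^-0.24)]^(1/0.41).
D = 155000 m.
34600^0.76 = 2816
1.24^-0.24 = 0.9497
Denominator = 1.03 × 2816 × 0.9497 = 2755
D / 2755 = 155000 / 2755 = 56.26
v = 56.26^(1/0.41) = 56.26^2.439 = 18567 m/s

v ≈ 18.6 km/s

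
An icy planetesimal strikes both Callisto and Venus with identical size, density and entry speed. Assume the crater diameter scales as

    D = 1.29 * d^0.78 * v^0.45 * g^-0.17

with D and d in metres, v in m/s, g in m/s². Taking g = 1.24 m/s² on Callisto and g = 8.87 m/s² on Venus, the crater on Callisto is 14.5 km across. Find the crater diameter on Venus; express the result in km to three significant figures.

D ≈ 10.4 km

All impactor-dependent factors cancel in the ratio, leaving D_Venus/D_Callisto = (g_Venus/g_Callisto)^-0.17.
(8.87/1.24)^-0.17 = 7.153^-0.17 = 0.7157
D_Venus = 0.7157 × 14.5 km = 10.4 km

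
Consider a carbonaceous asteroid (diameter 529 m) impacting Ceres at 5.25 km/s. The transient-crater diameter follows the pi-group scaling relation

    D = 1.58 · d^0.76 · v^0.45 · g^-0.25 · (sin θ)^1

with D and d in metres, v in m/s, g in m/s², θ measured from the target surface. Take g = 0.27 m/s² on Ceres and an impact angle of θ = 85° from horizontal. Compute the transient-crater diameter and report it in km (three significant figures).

D ≈ 12.1 km

In SI units: v = 5250 m/s.
d^0.76 = 529^0.76 = 117.4
v^0.45 = 5250^0.45 = 47.21
g^-0.25 = 0.27^-0.25 = 1.387
(sin 85°)^1 = 0.9962^1 = 0.9962
D = 1.58 × 117.4 × 47.21 × 1.387 × 0.9962 = 12100 m
   = 12.10 km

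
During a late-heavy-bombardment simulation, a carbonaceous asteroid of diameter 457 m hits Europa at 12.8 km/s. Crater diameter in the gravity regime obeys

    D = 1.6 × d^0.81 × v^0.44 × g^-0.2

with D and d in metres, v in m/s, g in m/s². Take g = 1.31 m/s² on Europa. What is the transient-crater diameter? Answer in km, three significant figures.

D ≈ 13.9 km

In SI units: v = 12800 m/s.
d^0.81 = 457^0.81 = 142.7
v^0.44 = 12800^0.44 = 64.15
g^-0.2 = 1.31^-0.2 = 0.9474
D = 1.6 × 142.7 × 64.15 × 0.9474 = 13876 m
   = 13.88 km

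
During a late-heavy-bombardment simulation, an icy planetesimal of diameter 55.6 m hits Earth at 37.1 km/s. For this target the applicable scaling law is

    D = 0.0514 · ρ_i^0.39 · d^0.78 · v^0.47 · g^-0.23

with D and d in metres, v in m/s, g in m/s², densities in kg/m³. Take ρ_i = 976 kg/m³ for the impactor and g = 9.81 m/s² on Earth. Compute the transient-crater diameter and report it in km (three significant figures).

In SI units: v = 37100 m/s.
ρ_i^0.39 = 976^0.39 = 14.65
d^0.78 = 55.6^0.78 = 22.97
v^0.47 = 37100^0.47 = 140.5
g^-0.23 = 9.81^-0.23 = 0.5914
D = 0.0514 × 14.65 × 22.97 × 140.5 × 0.5914 = 1437 m
   = 1.437 km

D ≈ 1.44 km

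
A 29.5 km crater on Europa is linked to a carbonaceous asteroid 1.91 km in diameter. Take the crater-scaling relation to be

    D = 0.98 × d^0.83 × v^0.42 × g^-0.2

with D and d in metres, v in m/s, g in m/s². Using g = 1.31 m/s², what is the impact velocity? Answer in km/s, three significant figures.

v ≈ 17.2 km/s

Rearranging for v: v = [D / (0.98 · 1910^0.83 · 1.31^-0.2)]^(1/0.42).
D = 29500 m.
1910^0.83 = 528.8
1.31^-0.2 = 0.9474
Denominator = 0.98 × 528.8 × 0.9474 = 491.0
D / 491.0 = 29500 / 491.0 = 60.08
v = 60.08^(1/0.42) = 60.08^2.381 = 17185 m/s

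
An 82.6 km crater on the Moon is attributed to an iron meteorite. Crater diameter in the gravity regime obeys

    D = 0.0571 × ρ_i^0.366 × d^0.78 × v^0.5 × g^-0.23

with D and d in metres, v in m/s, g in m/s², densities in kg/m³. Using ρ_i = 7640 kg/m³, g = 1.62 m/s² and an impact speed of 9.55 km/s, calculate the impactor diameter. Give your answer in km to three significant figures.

Rearranging for d: d = [D / (0.0571 · 7640^0.366 · 9550^0.5 · 1.62^-0.23)]^(1/0.78).
D = 82600 m.
7640^0.366 = 26.38
9550^0.5 = 97.72
1.62^-0.23 = 0.8950
Denominator = 0.0571 × 26.38 × 97.72 × 0.8950 = 131.7
D / 131.7 = 82600 / 131.7 = 627.2
d = 627.2^(1/0.78) = 627.2^1.2821 = 3860 m

d ≈ 3.86 km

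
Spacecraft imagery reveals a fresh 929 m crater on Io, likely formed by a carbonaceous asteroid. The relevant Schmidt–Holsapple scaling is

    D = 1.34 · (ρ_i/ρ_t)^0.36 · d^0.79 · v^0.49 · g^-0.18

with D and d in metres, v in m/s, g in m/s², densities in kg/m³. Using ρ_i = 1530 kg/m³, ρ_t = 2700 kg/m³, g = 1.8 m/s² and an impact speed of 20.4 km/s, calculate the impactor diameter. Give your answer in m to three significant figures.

d ≈ 12.4 m

Rearranging for d: d = [D / (1.34 · (1530/2700)^0.36 · 20400^0.49 · 1.8^-0.18)]^(1/0.79).
(1530/2700)^0.36 = 0.8151
20400^0.49 = 129.3
1.8^-0.18 = 0.8996
Denominator = 1.34 × 0.8151 × 129.3 × 0.8996 = 127.0
D / 127.0 = 929 / 127.0 = 7.315
d = 7.315^(1/0.79) = 7.315^1.2658 = 12.41 m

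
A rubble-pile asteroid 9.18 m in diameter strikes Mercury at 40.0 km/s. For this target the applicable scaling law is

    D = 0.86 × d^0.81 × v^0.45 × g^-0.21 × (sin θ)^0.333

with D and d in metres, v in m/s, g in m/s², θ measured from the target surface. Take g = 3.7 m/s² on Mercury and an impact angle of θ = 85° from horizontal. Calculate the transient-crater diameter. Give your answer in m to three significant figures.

In SI units: v = 40000 m/s.
d^0.81 = 9.18^0.81 = 6.024
v^0.45 = 40000^0.45 = 117.7
g^-0.21 = 3.7^-0.21 = 0.7598
(sin 85°)^0.333 = 0.9962^0.333 = 0.9987
D = 0.86 × 6.024 × 117.7 × 0.7598 × 0.9987 = 462.7 m

D ≈ 463 m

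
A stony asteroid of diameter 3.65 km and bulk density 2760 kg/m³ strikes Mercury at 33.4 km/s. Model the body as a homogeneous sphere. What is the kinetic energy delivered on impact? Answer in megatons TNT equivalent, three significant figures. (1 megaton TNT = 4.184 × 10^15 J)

d = 3650 m; v = 33400 m/s.
Mass m = (π/6) ρ d³ = (π/6) × 2760 × (3650)³ = 7.027 × 10^13 kg
E = ½ m v² = 0.5 × 7.027 × 10^13 × (33400)² = 3.920 × 10^22 J
   = 3.920 × 10^22 / 4.184×10^15 = 9.369 × 10^6 Mt

E ≈ 9.37 × 10^6 Mt TNT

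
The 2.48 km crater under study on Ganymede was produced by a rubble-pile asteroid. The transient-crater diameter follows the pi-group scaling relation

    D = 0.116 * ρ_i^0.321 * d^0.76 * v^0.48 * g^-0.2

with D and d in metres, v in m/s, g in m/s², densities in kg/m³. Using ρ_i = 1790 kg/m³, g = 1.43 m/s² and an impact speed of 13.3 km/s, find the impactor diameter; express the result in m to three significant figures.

d ≈ 57.5 m

Rearranging for d: d = [D / (0.116 · 1790^0.321 · 13300^0.48 · 1.43^-0.2)]^(1/0.76).
D = 2480 m.
1790^0.321 = 11.07
13300^0.48 = 95.38
1.43^-0.2 = 0.9310
Denominator = 0.116 × 11.07 × 95.38 × 0.9310 = 114.0
D / 114.0 = 2480 / 114.0 = 21.75
d = 21.75^(1/0.76) = 21.75^1.3158 = 57.52 m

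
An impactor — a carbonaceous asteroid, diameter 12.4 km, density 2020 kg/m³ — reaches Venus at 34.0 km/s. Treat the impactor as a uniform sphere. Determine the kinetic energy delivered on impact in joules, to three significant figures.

d = 12400 m; v = 34000 m/s.
Mass m = (π/6) ρ d³ = (π/6) × 2020 × (12400)³ = 2.017 × 10^15 kg
E = ½ m v² = 0.5 × 2.017 × 10^15 × (34000)² = 1.166 × 10^24 J

E ≈ 1.17 × 10^24 J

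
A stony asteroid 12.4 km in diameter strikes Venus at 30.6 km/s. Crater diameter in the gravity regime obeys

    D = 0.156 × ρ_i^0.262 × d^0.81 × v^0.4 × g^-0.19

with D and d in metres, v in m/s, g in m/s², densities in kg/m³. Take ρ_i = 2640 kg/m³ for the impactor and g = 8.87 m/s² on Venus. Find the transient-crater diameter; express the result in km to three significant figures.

In SI units: d = 12400 m, v = 30600 m/s.
ρ_i^0.262 = 2640^0.262 = 7.879
d^0.81 = 12400^0.81 = 2069
v^0.4 = 30600^0.4 = 62.27
g^-0.19 = 8.87^-0.19 = 0.6605
D = 0.156 × 7.879 × 2069 × 62.27 × 0.6605 = 1.046 × 10^5 m
   = 104.6 km

D ≈ 105 km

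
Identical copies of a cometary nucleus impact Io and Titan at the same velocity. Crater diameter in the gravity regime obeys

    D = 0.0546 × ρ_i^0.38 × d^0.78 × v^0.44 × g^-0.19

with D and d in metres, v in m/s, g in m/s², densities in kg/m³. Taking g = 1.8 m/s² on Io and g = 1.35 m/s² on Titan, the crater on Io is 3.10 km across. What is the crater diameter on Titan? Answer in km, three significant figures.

All impactor-dependent factors cancel in the ratio, leaving D_Titan/D_Io = (g_Titan/g_Io)^-0.19.
(1.35/1.8)^-0.19 = 0.7500^-0.19 = 1.056
D_Titan = 1.056 × 3.10 km = 3.27 km

D ≈ 3.27 km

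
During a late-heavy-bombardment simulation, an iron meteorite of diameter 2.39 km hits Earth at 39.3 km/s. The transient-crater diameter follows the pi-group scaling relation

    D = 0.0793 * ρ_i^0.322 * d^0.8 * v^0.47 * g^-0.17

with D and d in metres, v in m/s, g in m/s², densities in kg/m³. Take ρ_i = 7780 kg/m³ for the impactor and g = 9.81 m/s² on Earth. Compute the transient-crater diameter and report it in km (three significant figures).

In SI units: d = 2390 m, v = 39300 m/s.
ρ_i^0.322 = 7780^0.322 = 17.90
d^0.8 = 2390^0.8 = 504.3
v^0.47 = 39300^0.47 = 144.3
g^-0.17 = 9.81^-0.17 = 0.6783
D = 0.0793 × 17.90 × 504.3 × 144.3 × 0.6783 = 70065 m
   = 70.07 km

D ≈ 70.1 km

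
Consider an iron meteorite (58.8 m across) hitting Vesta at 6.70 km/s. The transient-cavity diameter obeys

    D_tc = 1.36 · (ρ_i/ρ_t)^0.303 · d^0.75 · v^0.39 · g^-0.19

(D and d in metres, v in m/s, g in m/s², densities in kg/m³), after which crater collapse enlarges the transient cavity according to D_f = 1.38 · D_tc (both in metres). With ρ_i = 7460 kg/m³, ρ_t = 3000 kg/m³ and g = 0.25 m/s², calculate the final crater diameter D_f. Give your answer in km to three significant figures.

D_f ≈ 2.12 km

v = 6700 m/s.
(ρ_i/ρ_t)^0.303 = (7460/3000)^0.303 = 1.318
d^0.75 = 58.8^0.75 = 21.23
v^0.39 = 6700^0.39 = 31.06
g^-0.19 = 0.25^-0.19 = 1.301
D_tc = 1.36 × 1.318 × 21.23 × 31.06 × 1.301 = 1538 m
D_f = 1.38 × 1538 = 2122 m
     = 2.122 km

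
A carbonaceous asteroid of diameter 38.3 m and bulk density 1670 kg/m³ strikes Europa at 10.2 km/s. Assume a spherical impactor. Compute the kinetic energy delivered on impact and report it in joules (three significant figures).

E ≈ 2.56 × 10^15 J

v = 10200 m/s.
Mass m = (π/6) ρ d³ = (π/6) × 1670 × (38.3)³ = 4.913 × 10^7 kg
E = ½ m v² = 0.5 × 4.913 × 10^7 × (10200)² = 2.556 × 10^15 J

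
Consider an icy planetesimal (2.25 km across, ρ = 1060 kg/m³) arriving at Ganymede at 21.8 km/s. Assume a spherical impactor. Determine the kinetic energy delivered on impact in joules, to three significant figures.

E ≈ 1.50 × 10^21 J

d = 2250 m; v = 21800 m/s.
Mass m = (π/6) ρ d³ = (π/6) × 1060 × (2250)³ = 6.322 × 10^12 kg
E = ½ m v² = 0.5 × 6.322 × 10^12 × (21800)² = 1.502 × 10^21 J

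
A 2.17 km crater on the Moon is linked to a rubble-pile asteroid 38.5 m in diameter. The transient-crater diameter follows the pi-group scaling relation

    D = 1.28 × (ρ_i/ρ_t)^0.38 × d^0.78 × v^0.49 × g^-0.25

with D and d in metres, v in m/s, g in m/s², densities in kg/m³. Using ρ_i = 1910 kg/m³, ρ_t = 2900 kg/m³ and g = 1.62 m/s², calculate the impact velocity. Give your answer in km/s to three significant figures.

v ≈ 20.6 km/s

Rearranging for v: v = [D / (1.28 · (1910/2900)^0.38 · 38.5^0.78 · 1.62^-0.25)]^(1/0.49).
D = 2170 m.
(1910/2900)^0.38 = 0.8533
38.5^0.78 = 17.24
1.62^-0.25 = 0.8864
Denominator = 1.28 × 0.8533 × 17.24 × 0.8864 = 16.69
D / 16.69 = 2170 / 16.69 = 130.0
v = 130.0^(1/0.49) = 130.0^2.0408 = 20613 m/s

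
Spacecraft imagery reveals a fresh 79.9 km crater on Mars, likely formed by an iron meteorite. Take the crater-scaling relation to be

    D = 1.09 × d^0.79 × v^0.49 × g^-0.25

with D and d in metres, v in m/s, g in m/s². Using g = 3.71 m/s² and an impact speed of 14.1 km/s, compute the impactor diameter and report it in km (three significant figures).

Rearranging for d: d = [D / (1.09 · 14100^0.49 · 3.71^-0.25)]^(1/0.79).
D = 79900 m.
14100^0.49 = 107.9
3.71^-0.25 = 0.7205
Denominator = 1.09 × 107.9 × 0.7205 = 84.74
D / 84.74 = 79900 / 84.74 = 942.9
d = 942.9^(1/0.79) = 942.9^1.2658 = 5822 m

d ≈ 5.82 km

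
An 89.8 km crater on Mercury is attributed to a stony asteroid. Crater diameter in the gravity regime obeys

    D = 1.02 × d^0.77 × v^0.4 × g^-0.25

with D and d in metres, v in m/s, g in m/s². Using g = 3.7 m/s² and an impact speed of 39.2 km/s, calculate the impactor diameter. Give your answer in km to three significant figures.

d ≈ 16.6 km

Rearranging for d: d = [D / (1.02 · 39200^0.4 · 3.7^-0.25)]^(1/0.77).
D = 89800 m.
39200^0.4 = 68.76
3.7^-0.25 = 0.7210
Denominator = 1.02 × 68.76 × 0.7210 = 50.57
D / 50.57 = 89800 / 50.57 = 1776
d = 1776^(1/0.77) = 1776^1.2987 = 16598 m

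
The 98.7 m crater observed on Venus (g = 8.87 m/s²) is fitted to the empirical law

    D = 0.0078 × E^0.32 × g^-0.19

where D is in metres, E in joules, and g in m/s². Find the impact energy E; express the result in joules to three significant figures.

Rearranging: E = [D / (0.0078 · g^-0.19)]^(1/0.32).
g^-0.19 = 8.87^-0.19 = 0.6605
D / (0.0078 × 0.6605) = 98.7 / (5.152 × 10^-3) = 1.916 × 10^4
E = (1.916 × 10^4)^3.125 = 2.413 × 10^13 J

E ≈ 2.41 × 10^13 J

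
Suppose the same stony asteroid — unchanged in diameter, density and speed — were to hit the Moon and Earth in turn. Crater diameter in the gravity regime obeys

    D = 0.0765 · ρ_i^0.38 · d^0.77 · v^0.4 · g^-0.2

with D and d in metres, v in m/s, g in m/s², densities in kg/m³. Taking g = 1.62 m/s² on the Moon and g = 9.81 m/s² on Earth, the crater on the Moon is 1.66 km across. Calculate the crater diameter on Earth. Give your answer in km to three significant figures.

D ≈ 1.16 km

All impactor-dependent factors cancel in the ratio, leaving D_Earth/D_Moon = (g_Earth/g_Moon)^-0.2.
(9.81/1.62)^-0.2 = 6.056^-0.2 = 0.6975
D_Earth = 0.6975 × 1.66 km = 1.16 km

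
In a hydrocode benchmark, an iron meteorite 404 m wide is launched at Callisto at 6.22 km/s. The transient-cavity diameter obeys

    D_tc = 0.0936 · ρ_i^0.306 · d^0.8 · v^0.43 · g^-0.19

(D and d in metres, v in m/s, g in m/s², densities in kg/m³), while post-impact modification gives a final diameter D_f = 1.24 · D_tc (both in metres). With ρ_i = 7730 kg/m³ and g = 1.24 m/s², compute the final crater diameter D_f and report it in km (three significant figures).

D_f ≈ 8.98 km

v = 6220 m/s.
ρ_i^0.306 = 7730^0.306 = 15.48
d^0.8 = 404^0.8 = 121.6
v^0.43 = 6220^0.43 = 42.79
g^-0.19 = 1.24^-0.19 = 0.9600
D_tc = 0.0936 × 15.48 × 121.6 × 42.79 × 0.9600 = 7238 m
D_f = 1.24 × 7238 = 8975 m
     = 8.975 km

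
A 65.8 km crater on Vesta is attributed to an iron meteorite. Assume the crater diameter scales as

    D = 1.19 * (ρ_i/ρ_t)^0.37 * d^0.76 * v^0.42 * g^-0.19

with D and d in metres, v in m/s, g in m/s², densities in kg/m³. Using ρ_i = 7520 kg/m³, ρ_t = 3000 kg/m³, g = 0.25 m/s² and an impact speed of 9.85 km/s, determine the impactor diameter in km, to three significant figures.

d ≈ 4.88 km

Rearranging for d: d = [D / (1.19 · (7520/3000)^0.37 · 9850^0.42 · 0.25^-0.19)]^(1/0.76).
D = 65800 m.
(7520/3000)^0.37 = 1.405
9850^0.42 = 47.56
0.25^-0.19 = 1.301
Denominator = 1.19 × 1.405 × 47.56 × 1.301 = 103.5
D / 103.5 = 65800 / 103.5 = 635.7
d = 635.7^(1/0.76) = 635.7^1.3158 = 4881 m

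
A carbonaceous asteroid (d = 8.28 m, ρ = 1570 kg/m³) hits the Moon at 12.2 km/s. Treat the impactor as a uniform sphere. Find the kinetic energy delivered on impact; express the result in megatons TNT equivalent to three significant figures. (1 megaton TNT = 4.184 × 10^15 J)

E ≈ 8.30 × 10^-3 Mt TNT

v = 12200 m/s.
Mass m = (π/6) ρ d³ = (π/6) × 1570 × (8.28)³ = 4.666 × 10^5 kg
E = ½ m v² = 0.5 × 4.666 × 10^5 × (12200)² = 3.472 × 10^13 J
   = 3.472 × 10^13 / 4.184×10^15 = 8.298 × 10^-3 Mt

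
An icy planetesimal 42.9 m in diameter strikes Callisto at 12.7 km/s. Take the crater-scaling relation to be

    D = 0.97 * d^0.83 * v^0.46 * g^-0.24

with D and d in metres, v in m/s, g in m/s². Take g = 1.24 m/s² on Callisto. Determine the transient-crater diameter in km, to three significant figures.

D ≈ 1.61 km

In SI units: v = 12700 m/s.
d^0.83 = 42.9^0.83 = 22.64
v^0.46 = 12700^0.46 = 77.22
g^-0.24 = 1.24^-0.24 = 0.9497
D = 0.97 × 22.64 × 77.22 × 0.9497 = 1611 m
   = 1.611 km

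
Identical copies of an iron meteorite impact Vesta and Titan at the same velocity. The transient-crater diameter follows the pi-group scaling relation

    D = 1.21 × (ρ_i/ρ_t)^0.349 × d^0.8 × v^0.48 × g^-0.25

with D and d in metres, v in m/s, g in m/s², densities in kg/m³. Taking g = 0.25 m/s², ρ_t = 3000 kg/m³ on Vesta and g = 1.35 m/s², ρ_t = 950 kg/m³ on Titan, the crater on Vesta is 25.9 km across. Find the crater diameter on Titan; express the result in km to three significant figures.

The impactor-only factors (d, v, ρ_i) cancel in the ratio, leaving D_Titan/D_Vesta = (g_Titan/g_Vesta)^-0.25 · (ρ_t,Vesta/ρ_t,Titan)^0.349.
(1.35/0.25)^-0.25 = 5.400^-0.25 = 0.6560
(3000/950)^0.349 = 3.158^0.349 = 1.494
Ratio = 0.6560 × 1.494 = 0.9801
D_Titan = 0.9801 × 25.9 km = 25.4 km

D ≈ 25.4 km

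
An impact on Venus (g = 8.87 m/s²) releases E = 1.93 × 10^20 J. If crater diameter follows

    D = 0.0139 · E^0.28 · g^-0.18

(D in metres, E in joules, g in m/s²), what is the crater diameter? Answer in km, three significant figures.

D ≈ 4.49 km

E^0.28 = (1.93 × 10^20)^0.28 = 4.786 × 10^5
g^-0.18 = 8.87^-0.18 = 0.6751
D = 0.0139 × 4.786 × 10^5 × 0.6751 = 4491 m
   = 4.491 km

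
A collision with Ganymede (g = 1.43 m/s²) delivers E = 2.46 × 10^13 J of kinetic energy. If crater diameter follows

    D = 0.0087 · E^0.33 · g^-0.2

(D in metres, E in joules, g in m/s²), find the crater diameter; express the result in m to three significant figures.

E^0.33 = (2.46 × 10^13)^0.33 = 2.624 × 10^4
g^-0.2 = 1.43^-0.2 = 0.9310
D = 0.0087 × 2.624 × 10^4 × 0.9310 = 212.5 m

D ≈ 213 m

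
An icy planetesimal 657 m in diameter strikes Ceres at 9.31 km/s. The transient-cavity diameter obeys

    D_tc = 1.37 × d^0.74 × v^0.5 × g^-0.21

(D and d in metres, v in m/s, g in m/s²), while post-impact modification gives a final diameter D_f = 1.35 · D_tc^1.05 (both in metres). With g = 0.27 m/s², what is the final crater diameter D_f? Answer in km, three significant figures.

D_f ≈ 47.0 km

v = 9310 m/s.
d^0.74 = 657^0.74 = 121.6
v^0.5 = 9310^0.5 = 96.49
g^-0.21 = 0.27^-0.21 = 1.316
D_tc = 1.37 × 121.6 × 96.49 × 1.316 = 21150 m
D_f = 1.35 × (21150)^1.05 = 46980 m
     = 46.98 km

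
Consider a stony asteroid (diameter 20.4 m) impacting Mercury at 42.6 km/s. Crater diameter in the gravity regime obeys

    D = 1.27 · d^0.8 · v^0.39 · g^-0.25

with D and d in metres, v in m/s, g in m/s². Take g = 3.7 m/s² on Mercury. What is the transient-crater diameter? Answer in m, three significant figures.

D ≈ 653 m

In SI units: v = 42600 m/s.
d^0.8 = 20.4^0.8 = 11.16
v^0.39 = 42600^0.39 = 63.90
g^-0.25 = 3.7^-0.25 = 0.7210
D = 1.27 × 11.16 × 63.90 × 0.7210 = 653.0 m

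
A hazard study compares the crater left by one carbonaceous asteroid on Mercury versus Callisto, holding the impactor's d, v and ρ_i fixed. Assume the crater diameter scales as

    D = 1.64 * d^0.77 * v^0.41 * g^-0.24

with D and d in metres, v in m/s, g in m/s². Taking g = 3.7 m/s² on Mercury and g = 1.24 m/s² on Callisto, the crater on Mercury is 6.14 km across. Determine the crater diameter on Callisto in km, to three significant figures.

All impactor-dependent factors cancel in the ratio, leaving D_Callisto/D_Mercury = (g_Callisto/g_Mercury)^-0.24.
(1.24/3.7)^-0.24 = 0.3351^-0.24 = 1.300
D_Callisto = 1.300 × 6.14 km = 7.98 km

D ≈ 7.98 km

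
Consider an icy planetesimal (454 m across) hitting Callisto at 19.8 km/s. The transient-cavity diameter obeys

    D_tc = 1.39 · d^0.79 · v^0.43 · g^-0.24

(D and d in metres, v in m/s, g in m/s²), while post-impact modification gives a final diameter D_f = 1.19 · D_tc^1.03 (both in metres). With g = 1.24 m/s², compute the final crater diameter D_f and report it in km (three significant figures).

D_f ≈ 18.4 km

v = 19800 m/s.
d^0.79 = 454^0.79 = 125.6
v^0.43 = 19800^0.43 = 70.40
g^-0.24 = 1.24^-0.24 = 0.9497
D_tc = 1.39 × 125.6 × 70.40 × 0.9497 = 11670 m
D_f = 1.19 × (11670)^1.03 = 18392 m
     = 18.39 km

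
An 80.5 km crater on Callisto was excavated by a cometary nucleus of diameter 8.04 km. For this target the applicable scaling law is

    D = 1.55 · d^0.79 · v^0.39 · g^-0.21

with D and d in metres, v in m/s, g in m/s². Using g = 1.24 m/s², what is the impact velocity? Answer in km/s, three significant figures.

Rearranging for v: v = [D / (1.55 · 8040^0.79 · 1.24^-0.21)]^(1/0.39).
D = 80500 m.
8040^0.79 = 1217
1.24^-0.21 = 0.9558
Denominator = 1.55 × 1217 × 0.9558 = 1803
D / 1803 = 80500 / 1803 = 44.65
v = 44.65^(1/0.39) = 44.65^2.5641 = 16994 m/s

v ≈ 17.0 km/s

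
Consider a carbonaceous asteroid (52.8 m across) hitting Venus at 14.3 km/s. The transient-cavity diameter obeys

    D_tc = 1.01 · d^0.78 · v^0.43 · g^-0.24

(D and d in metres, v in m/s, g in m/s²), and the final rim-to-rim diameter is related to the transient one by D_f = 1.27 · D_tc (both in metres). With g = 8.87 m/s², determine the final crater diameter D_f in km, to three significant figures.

v = 14300 m/s.
d^0.78 = 52.8^0.78 = 22.06
v^0.43 = 14300^0.43 = 61.21
g^-0.24 = 8.87^-0.24 = 0.5922
D_tc = 1.01 × 22.06 × 61.21 × 0.5922 = 807.6 m
D_f = 1.27 × 807.6 = 1026 m
     = 1.026 km

D_f ≈ 1.03 km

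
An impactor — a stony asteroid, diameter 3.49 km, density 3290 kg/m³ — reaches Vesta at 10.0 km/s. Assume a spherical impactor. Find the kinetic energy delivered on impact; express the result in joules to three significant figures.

E ≈ 3.66 × 10^21 J

d = 3490 m; v = 10000 m/s.
Mass m = (π/6) ρ d³ = (π/6) × 3290 × (3490)³ = 7.323 × 10^13 kg
E = ½ m v² = 0.5 × 7.323 × 10^13 × (10000)² = 3.662 × 10^21 J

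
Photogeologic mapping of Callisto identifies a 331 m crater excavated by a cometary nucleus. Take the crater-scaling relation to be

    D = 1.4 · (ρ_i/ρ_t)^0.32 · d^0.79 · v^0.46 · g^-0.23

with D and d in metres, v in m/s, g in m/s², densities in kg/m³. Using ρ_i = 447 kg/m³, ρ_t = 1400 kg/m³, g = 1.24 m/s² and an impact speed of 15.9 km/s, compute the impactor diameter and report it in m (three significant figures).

d ≈ 6.11 m

Rearranging for d: d = [D / (1.4 · (447/1400)^0.32 · 15900^0.46 · 1.24^-0.23)]^(1/0.79).
(447/1400)^0.32 = 0.6940
15900^0.46 = 85.63
1.24^-0.23 = 0.9517
Denominator = 1.4 × 0.6940 × 85.63 × 0.9517 = 79.18
D / 79.18 = 331 / 79.18 = 4.180
d = 4.180^(1/0.79) = 4.180^1.2658 = 6.113 m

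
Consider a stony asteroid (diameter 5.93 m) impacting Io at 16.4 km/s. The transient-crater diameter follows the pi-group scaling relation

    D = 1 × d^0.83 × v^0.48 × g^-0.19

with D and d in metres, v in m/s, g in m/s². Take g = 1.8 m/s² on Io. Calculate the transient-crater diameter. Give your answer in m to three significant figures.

In SI units: v = 16400 m/s.
d^0.83 = 5.93^0.83 = 4.382
v^0.48 = 16400^0.48 = 105.5
g^-0.19 = 1.8^-0.19 = 0.8943
D = 1 × 4.382 × 105.5 × 0.8943 = 413.4 m

D ≈ 413 m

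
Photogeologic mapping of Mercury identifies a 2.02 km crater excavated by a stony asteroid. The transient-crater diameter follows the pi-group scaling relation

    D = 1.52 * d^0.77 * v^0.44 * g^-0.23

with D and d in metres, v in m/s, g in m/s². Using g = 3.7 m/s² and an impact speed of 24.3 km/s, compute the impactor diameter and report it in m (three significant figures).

Rearranging for d: d = [D / (1.52 · 24300^0.44 · 3.7^-0.23)]^(1/0.77).
D = 2020 m.
24300^0.44 = 85.05
3.7^-0.23 = 0.7401
Denominator = 1.52 × 85.05 × 0.7401 = 95.68
D / 95.68 = 2020 / 95.68 = 21.11
d = 21.11^(1/0.77) = 21.11^1.2987 = 52.49 m

d ≈ 52.5 m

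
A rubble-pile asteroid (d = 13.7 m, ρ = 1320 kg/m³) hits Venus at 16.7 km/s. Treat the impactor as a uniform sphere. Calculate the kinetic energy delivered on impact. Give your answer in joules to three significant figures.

v = 16700 m/s.
Mass m = (π/6) ρ d³ = (π/6) × 1320 × (13.7)³ = 1.777 × 10^6 kg
E = ½ m v² = 0.5 × 1.777 × 10^6 × (16700)² = 2.478 × 10^14 J

E ≈ 2.48 × 10^14 J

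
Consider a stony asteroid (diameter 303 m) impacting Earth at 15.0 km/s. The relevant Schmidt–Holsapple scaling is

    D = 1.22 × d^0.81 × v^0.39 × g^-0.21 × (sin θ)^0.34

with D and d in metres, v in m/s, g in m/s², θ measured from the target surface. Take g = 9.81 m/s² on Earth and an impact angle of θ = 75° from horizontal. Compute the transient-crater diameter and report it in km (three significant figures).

In SI units: v = 15000 m/s.
d^0.81 = 303^0.81 = 102.3
v^0.39 = 15000^0.39 = 42.53
g^-0.21 = 9.81^-0.21 = 0.6191
(sin 75°)^0.34 = 0.9659^0.34 = 0.9883
D = 1.22 × 102.3 × 42.53 × 0.6191 × 0.9883 = 3248 m
   = 3.248 km

D ≈ 3.25 km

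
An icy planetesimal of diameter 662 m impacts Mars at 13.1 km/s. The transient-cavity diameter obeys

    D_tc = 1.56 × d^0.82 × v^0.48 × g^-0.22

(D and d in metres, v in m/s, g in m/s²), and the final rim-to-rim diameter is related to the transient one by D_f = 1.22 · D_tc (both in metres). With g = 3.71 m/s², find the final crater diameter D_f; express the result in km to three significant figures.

v = 13100 m/s.
d^0.82 = 662^0.82 = 205.6
v^0.48 = 13100^0.48 = 94.69
g^-0.22 = 3.71^-0.22 = 0.7494
D_tc = 1.56 × 205.6 × 94.69 × 0.7494 = 22760 m
D_f = 1.22 × 22760 = 27767 m
     = 27.77 km

D_f ≈ 27.8 km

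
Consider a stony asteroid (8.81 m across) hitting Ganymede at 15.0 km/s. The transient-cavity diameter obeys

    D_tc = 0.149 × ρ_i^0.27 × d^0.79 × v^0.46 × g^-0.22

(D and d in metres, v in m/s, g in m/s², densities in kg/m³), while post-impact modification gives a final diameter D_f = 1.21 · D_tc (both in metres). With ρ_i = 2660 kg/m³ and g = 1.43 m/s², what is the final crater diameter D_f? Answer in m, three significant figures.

v = 15000 m/s.
ρ_i^0.27 = 2660^0.27 = 8.408
d^0.79 = 8.81^0.79 = 5.579
v^0.46 = 15000^0.46 = 83.37
g^-0.22 = 1.43^-0.22 = 0.9243
D_tc = 0.149 × 8.408 × 5.579 × 83.37 × 0.9243 = 538.6 m
D_f = 1.21 × 538.6 = 651.7 m

D_f ≈ 652 m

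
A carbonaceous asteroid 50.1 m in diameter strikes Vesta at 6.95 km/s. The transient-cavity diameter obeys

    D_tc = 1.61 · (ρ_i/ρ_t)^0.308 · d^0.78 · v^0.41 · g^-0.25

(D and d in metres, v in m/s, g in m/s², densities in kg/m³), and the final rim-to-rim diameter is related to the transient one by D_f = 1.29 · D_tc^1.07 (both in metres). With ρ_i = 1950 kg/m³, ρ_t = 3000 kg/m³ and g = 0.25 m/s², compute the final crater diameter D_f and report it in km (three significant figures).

D_f ≈ 3.43 km

v = 6950 m/s.
(ρ_i/ρ_t)^0.308 = (1950/3000)^0.308 = 0.8757
d^0.78 = 50.1^0.78 = 21.18
v^0.41 = 6950^0.41 = 37.60
g^-0.25 = 0.25^-0.25 = 1.414
D_tc = 1.61 × 0.8757 × 21.18 × 37.60 × 1.414 = 1588 m
D_f = 1.29 × (1588)^1.07 = 3432 m
     = 3.432 km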